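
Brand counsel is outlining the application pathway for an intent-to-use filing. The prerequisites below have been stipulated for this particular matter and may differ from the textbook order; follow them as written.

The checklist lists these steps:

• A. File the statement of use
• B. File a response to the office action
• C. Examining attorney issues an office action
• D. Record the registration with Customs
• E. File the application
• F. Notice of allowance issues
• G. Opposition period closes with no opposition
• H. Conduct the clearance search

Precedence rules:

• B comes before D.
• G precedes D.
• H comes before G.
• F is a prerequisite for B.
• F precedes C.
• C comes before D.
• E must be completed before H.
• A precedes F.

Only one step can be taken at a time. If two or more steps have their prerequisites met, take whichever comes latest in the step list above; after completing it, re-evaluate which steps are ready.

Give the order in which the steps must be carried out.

E, H, G, A, F, C, B, D

Nothing is required for E and A. E is listed later → E first.
H and A are both available; H is listed later → H.
Now G and A have their prerequisites met. G is listed later, so G next.
That leaves A as the only ready step → A.
Next only F has its prerequisites met → F.
Ready: C and B. C is listed later → C.
B needed F, now all done → B.
D is the only step now ready → D.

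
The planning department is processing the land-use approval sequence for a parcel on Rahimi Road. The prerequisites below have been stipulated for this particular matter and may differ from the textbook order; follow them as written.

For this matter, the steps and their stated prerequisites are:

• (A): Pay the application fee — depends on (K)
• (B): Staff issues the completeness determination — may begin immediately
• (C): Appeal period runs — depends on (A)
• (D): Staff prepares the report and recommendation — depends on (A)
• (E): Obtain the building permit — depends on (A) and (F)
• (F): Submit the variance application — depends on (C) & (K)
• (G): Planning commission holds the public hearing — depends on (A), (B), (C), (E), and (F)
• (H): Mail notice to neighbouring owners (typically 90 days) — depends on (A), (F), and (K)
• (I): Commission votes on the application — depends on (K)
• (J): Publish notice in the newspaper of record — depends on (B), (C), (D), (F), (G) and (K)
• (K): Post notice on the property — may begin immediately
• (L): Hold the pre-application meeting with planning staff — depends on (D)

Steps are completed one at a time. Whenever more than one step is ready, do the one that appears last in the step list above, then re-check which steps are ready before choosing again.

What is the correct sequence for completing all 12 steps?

Nothing is required for (K) and (B). (K) is listed later → (K) first.
Now (I), (B) and (A) have their prerequisites met. (I) is listed later, so (I) next.
Now (B) and (A) have their prerequisites met. (B) is listed later, so (B) next.
(A) needed (K), now all done → (A).
Ready: (D) and (C). (D) is listed later → (D).
(L) now also ready, so the ready set is {(L), (C)}; (L) is listed later → (L).
(C) needed (A), now all done → (C).
That leaves (F) as the only ready step → (F).
Ready: (H) and (E). (H) is listed later → (H).
That leaves (E) as the only ready step → (E).
That leaves (G) as the only ready step → (G).
That leaves (J) as the only ready step → (J).

(K) (I) (B) (A) (D) (L) (C) (F) (H) (E) (G) (J)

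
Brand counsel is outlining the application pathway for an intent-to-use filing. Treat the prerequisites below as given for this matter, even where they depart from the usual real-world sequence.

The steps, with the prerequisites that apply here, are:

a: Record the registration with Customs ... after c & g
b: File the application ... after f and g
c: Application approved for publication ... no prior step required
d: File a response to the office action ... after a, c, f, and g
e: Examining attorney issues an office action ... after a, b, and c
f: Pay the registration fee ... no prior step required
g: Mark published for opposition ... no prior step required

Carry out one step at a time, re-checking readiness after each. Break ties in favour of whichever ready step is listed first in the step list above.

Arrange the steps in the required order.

Nothing is required for c, f and g. c is listed earlier → c first.
Ready: f and g. f is listed earlier → f.
That leaves g as the only ready step → g.
Ready: a and b. a is listed earlier → a.
d now also ready, so the ready set is {b, d}; b is listed earlier → b.
e now also ready, so the ready set is {d, e}; d is listed earlier → d.
That leaves e as the only ready step → e.

c, f, g, a, b, d, e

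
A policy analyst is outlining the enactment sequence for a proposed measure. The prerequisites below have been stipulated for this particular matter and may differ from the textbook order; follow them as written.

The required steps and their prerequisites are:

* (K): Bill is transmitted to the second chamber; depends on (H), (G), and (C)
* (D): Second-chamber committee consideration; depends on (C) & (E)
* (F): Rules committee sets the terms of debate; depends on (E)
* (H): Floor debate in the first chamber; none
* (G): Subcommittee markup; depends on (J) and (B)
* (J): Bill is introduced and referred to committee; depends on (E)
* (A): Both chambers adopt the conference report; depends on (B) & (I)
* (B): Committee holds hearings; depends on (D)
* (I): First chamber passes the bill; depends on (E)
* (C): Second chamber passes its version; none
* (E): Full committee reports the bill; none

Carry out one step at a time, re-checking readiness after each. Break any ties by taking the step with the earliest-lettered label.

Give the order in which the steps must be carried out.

Nothing is required for (C), (E) and (H). (C) has the earlier label → (C) first.
Ready: (E) and (H). (E) has the earlier label → (E).
Ready: (D), (F), (H), (I) and (J). (D) has the earlier label → (D).
Now (B), (F), (H), (I) and (J) have their prerequisites met. (B) has the earlier label, so (B) next.
Ready: (F), (H), (I) and (J). (F) has the earlier label → (F).
Now (H), (I) and (J) have their prerequisites met. (H) has the earlier label, so (H) next.
Ready: (I) and (J). (I) has the earlier label → (I).
(A) now also ready, so the ready set is {(A), (J)}; (A) has the earlier label → (A).
That leaves (J) as the only ready step → (J).
(G) needed (B) and (J), now all done → (G).
(K) is the only step now ready → (K).

(C) (E) (D) (B) (F) (H) (I) (A) (J) (G) (K)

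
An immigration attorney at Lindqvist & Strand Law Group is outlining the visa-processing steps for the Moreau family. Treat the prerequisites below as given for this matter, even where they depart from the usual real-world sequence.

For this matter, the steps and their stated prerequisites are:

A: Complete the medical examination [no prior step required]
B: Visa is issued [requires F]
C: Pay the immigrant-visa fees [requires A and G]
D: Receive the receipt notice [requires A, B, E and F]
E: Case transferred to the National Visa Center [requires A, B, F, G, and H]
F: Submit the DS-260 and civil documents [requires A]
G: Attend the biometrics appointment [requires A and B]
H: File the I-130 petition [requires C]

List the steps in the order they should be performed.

A, F, B, G, C, H, E, D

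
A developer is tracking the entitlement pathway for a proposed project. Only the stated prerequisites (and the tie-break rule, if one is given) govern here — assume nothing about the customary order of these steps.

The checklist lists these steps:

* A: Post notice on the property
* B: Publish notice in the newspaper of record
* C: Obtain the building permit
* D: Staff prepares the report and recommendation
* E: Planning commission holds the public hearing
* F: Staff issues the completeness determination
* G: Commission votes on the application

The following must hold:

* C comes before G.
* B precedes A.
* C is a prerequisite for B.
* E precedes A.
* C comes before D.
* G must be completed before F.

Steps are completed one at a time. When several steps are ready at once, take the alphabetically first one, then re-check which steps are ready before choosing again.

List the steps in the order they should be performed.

C B D E A G F

C and E have no prerequisites; C has the earlier label, so C is first.
Ready: B, D, E and G. B has the earlier label → B.
D, E and G are all available; D has the earlier label → D.
Ready: E and G. E has the earlier label → E.
A and G are both available; A has the earlier label → A.
G needed C, now all done → G.
F is the only step now ready → F.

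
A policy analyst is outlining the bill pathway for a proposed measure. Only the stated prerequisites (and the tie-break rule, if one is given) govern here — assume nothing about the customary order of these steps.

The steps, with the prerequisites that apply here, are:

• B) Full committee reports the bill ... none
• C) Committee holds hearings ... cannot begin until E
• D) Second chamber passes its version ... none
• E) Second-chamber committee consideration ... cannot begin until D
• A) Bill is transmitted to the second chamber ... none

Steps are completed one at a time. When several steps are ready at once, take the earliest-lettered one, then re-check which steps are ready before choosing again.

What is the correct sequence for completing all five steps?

A, B, D, E, C

A, B and D have no prerequisites; A has the earlier label, so A is first.
B and D are both available; B has the earlier label → B.
D is the only step now ready → D.
E is the only step now ready → E.
C needed E, now all done → C.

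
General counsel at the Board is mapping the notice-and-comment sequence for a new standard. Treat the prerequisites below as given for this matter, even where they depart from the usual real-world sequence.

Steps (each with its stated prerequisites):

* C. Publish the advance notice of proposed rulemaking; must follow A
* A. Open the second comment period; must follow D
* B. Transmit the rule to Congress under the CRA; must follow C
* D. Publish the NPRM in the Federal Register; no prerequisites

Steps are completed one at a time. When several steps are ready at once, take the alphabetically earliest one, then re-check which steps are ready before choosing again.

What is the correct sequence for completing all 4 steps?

D A C B

Only D has no prerequisites, so it is first.
A needed D, now all done → A.
C needed A, now all done → C.
Next only B has its prerequisites met → B.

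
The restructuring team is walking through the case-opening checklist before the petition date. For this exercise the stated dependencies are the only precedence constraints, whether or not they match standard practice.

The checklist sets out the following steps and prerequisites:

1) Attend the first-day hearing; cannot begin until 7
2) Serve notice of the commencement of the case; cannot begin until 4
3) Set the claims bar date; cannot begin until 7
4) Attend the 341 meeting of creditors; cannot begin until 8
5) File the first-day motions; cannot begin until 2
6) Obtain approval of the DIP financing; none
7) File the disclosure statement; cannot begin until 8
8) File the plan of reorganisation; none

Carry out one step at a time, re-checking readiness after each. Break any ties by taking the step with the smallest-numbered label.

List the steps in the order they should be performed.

6 and 8 have no prerequisites; 6 has the earlier label, so 6 is first.
8 is the only step now ready → 8.
4 and 7 are both available; 4 has the earlier label → 4.
2 now also ready, so the ready set is {2, 7}; 2 has the earlier label → 2.
5 now also ready, so the ready set is {5, 7}; 5 has the earlier label → 5.
That leaves 7 as the only ready step → 7.
Now 1 and 3 have their prerequisites met. 1 has the earlier label, so 1 next.
3 needed 7, now all done → 3.

6, 8, 4, 2, 5, 7, 1, 3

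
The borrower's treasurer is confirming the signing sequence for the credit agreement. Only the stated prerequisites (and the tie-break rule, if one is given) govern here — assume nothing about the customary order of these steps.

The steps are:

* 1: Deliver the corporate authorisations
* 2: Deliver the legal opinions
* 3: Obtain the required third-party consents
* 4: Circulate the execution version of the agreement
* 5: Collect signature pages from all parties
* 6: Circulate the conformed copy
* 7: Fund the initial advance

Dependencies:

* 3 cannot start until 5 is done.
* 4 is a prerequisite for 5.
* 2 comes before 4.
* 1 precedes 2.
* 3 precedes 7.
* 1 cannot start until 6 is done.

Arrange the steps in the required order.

6, 1, 2, 4, 5, 3, 7

Only 6 has no prerequisites, so it is first.
1 is the only step now ready → 1.
2 needed 1, now all done → 2.
Next only 4 has its prerequisites met → 4.
5 needed 4, now all done → 5.
3 needed 5, now all done → 3.
That leaves 7 as the only ready step → 7.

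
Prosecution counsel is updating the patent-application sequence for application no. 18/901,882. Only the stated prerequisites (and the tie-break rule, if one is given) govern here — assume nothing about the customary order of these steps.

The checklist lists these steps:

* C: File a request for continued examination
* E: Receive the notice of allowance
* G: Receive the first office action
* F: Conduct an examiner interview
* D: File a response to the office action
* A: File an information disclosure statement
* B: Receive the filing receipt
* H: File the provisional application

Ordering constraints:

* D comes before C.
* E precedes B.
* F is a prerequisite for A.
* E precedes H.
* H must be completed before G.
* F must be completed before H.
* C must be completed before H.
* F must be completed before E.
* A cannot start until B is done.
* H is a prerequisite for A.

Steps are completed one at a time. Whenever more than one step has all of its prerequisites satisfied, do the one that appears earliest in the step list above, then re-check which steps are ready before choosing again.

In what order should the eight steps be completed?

F and D have no prerequisites; F is listed earlier, so F is first.
E now also ready, so the ready set is {E, D}; E is listed earlier → E.
B now also ready, so the ready set is {D, B}; D is listed earlier → D.
C and B are both available; C is listed earlier → C.
Now B and H have their prerequisites met. B is listed earlier, so B next.
H needed C, E and F, now all done → H.
G and A are both available; G is listed earlier → G.
Next only A has its prerequisites met → A.

F, E, D, C, B, H, G, A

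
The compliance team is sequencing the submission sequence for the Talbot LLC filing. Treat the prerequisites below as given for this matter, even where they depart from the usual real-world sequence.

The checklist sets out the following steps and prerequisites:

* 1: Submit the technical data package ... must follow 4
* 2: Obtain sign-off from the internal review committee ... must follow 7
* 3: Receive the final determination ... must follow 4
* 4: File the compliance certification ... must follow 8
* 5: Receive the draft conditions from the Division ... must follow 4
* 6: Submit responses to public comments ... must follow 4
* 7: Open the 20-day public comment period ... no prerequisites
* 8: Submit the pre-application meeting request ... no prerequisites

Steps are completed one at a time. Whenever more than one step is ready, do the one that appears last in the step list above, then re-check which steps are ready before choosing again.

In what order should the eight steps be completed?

8, 7, 4, 6, 5, 3, 2, 1

8 and 7 have no prerequisites; 8 is listed later, so 8 is first.
7 and 4 are both available; 7 is listed later → 7.
2 now also ready, so the ready set is {4, 2}; 4 is listed later → 4.
Now 6, 5, 3, 2 and 1 have their prerequisites met. 6 is listed later, so 6 next.
Ready: 5, 3, 2 and 1. 5 is listed later → 5.
3, 2 and 1 are all available; 3 is listed later → 3.
Ready: 2 and 1. 2 is listed later → 2.
1 needed 4, now all done → 1.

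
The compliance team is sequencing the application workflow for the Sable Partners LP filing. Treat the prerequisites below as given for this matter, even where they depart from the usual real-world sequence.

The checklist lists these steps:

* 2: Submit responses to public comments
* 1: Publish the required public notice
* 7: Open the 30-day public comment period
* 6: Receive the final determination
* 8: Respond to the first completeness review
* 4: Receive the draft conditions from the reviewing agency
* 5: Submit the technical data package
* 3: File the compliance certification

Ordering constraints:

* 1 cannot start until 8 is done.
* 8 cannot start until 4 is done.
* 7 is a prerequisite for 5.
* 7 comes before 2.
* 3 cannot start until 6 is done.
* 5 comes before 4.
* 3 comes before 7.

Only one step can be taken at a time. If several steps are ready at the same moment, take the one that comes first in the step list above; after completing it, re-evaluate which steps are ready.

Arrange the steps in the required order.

Only 6 has no prerequisites, so it is first.
Next only 3 has its prerequisites met → 3.
7 needed 3, now all done → 7.
Now 2 and 5 have their prerequisites met. 2 is listed earlier, so 2 next.
5 is the only step now ready → 5.
That leaves 4 as the only ready step → 4.
8 is the only step now ready → 8.
That leaves 1 as the only ready step → 1.

6 3 7 2 5 4 8 1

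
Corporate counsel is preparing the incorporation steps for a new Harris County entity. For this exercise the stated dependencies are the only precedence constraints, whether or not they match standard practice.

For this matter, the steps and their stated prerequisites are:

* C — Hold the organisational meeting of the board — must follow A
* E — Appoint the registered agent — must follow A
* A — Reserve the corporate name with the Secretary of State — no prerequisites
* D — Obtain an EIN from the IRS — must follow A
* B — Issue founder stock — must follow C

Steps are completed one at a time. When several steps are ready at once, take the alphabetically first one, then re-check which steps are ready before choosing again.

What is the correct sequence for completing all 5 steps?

Only A has no prerequisites, so it is first.
Now C, D and E have their prerequisites met. C has the earlier label, so C next.
B now also ready, so the ready set is {B, D, E}; B has the earlier label → B.
Ready: D and E. D has the earlier label → D.
Next only E has its prerequisites met → E.

A C B D E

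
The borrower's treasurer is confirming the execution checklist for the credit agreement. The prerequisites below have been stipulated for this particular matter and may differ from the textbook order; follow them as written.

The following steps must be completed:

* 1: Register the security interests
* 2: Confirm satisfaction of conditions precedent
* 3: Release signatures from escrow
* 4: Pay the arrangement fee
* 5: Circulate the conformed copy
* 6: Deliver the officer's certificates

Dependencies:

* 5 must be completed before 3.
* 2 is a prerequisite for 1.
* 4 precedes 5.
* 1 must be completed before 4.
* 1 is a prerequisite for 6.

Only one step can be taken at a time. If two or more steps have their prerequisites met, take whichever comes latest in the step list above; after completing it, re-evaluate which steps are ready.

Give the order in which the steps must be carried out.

2 has no prerequisites → 2 first.
1 needed 2, now all done → 1.
Ready: 6 and 4. 6 is listed later → 6.
Next only 4 has its prerequisites met → 4.
Next only 5 has its prerequisites met → 5.
3 is the only step now ready → 3.

2 1 6 4 5 3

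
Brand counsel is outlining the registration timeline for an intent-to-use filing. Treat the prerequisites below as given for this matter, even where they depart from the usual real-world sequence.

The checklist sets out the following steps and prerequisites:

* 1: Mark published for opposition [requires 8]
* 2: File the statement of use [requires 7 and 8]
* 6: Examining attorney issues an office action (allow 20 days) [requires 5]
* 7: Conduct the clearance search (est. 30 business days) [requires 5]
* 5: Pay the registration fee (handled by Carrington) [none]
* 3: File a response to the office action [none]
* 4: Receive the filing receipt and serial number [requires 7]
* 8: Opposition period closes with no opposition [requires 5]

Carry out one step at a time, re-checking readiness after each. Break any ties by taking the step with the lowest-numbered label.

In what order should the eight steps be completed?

3 and 5 have no prerequisites; 3 has the earlier label, so 3 is first.
Next only 5 has its prerequisites met → 5.
Ready: 6, 7 and 8. 6 has the earlier label → 6.
7 and 8 are both available; 7 has the earlier label → 7.
Ready: 4 and 8. 4 has the earlier label → 4.
8 needed 5, now all done → 8.
1 and 2 are both available; 1 has the earlier label → 1.
Next only 2 has its prerequisites met → 2.

3, 5, 6, 7, 4, 8, 1, 2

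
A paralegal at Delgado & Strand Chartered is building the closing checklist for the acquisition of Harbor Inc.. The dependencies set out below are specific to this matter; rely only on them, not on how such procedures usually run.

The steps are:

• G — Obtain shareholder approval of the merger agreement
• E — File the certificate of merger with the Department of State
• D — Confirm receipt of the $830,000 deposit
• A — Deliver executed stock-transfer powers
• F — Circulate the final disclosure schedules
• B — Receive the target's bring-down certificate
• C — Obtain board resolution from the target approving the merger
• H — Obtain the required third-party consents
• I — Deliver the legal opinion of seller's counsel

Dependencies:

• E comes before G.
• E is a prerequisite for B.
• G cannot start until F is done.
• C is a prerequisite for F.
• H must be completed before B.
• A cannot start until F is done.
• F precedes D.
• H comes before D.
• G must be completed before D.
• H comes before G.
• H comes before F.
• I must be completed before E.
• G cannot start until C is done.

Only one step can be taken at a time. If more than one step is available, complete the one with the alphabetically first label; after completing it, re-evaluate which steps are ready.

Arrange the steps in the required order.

C, H, F, A, I, E, B, G, D

C, H and I have no prerequisites; C has the earlier label, so C is first.
Ready: H and I. H has the earlier label → H.
Ready: F and I. F has the earlier label → F.
A now also ready, so the ready set is {A, I}; A has the earlier label → A.
That leaves I as the only ready step → I.
E is the only step now ready → E.
Now B and G have their prerequisites met. B has the earlier label, so B next.
That leaves G as the only ready step → G.
D needed F, G and H, now all done → D.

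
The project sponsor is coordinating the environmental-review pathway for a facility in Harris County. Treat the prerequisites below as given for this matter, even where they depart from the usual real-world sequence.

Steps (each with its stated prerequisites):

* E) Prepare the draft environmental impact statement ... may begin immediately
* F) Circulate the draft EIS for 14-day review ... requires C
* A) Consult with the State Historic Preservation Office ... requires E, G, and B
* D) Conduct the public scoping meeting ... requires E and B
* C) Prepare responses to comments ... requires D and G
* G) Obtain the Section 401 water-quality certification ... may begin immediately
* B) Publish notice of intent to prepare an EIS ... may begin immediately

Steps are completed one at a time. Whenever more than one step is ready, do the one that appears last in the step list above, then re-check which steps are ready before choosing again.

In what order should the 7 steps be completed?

B, G, E, D, C, A, F

B, G and E have no prerequisites; B is listed later, so B is first.
G and E are both available; G is listed later → G.
That leaves E as the only ready step → E.
Ready: D and A. D is listed later → D.
Ready: C and A. C is listed later → C.
A and F are both available; A is listed later → A.
F is the only step now ready → F.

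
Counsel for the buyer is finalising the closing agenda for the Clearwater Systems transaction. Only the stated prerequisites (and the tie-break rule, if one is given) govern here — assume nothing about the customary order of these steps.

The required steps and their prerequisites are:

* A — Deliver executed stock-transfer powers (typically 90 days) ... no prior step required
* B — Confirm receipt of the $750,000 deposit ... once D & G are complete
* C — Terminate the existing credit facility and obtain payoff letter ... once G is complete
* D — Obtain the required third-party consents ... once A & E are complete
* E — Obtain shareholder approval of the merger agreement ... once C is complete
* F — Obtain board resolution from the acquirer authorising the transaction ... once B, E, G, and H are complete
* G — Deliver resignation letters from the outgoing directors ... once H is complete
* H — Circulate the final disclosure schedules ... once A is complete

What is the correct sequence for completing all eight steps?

A, H, G, C, E, D, B, F

Only A has no prerequisites, so it is first.
That leaves H as the only ready step → H.
G is the only step now ready → G.
That leaves C as the only ready step → C.
Next only E has its prerequisites met → E.
Next only D has its prerequisites met → D.
That leaves B as the only ready step → B.
F is the only step now ready → F.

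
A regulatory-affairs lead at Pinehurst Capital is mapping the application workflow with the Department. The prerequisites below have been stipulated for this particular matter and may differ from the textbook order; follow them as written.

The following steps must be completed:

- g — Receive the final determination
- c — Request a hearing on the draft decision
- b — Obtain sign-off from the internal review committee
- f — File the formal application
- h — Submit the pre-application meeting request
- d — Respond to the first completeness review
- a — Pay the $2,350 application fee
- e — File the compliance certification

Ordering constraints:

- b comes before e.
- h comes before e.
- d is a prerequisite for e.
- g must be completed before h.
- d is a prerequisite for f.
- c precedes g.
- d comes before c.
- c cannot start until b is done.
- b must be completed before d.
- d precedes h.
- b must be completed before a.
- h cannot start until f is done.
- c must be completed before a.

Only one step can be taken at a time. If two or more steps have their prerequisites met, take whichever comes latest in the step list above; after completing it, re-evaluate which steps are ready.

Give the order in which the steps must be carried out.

b, d, f, c, a, g, h, e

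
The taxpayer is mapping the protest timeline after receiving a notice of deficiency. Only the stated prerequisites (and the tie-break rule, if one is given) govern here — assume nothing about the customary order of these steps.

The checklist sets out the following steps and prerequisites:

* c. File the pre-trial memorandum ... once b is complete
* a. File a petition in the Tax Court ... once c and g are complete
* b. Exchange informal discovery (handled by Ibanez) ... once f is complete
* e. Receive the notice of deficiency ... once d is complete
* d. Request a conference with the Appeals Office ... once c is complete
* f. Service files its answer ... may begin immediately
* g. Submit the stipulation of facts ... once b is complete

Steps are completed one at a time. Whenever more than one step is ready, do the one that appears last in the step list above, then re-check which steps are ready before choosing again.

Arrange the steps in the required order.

f, b, g, c, d, e, a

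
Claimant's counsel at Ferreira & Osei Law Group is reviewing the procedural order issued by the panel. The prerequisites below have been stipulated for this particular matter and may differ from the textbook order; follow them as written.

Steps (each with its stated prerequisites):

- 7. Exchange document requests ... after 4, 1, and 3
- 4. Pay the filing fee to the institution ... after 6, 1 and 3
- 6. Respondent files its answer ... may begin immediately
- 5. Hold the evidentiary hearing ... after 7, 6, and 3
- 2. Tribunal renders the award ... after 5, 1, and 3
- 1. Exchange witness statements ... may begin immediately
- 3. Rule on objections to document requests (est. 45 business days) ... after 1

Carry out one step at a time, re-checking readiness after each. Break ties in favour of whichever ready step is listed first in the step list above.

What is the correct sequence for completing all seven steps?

6 1 3 4 7 5 2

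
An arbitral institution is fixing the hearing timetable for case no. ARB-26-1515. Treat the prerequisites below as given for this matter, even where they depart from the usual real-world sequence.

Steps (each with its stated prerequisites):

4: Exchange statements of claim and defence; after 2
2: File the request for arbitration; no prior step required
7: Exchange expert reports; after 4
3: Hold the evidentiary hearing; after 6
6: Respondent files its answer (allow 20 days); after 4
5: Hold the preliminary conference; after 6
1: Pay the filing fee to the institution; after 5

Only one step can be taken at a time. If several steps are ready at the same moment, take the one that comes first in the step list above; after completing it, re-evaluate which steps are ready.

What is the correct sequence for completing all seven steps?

2 is the only step with nothing outstanding, so it goes first.
4 needed 2, now all done → 4.
Ready: 7 and 6. 7 is listed earlier → 7.
6 needed 4, now all done → 6.
3 and 5 are both available; 3 is listed earlier → 3.
That leaves 5 as the only ready step → 5.
1 needed 5, now all done → 1.

2 → 4 → 7 → 6 → 3 → 5 → 1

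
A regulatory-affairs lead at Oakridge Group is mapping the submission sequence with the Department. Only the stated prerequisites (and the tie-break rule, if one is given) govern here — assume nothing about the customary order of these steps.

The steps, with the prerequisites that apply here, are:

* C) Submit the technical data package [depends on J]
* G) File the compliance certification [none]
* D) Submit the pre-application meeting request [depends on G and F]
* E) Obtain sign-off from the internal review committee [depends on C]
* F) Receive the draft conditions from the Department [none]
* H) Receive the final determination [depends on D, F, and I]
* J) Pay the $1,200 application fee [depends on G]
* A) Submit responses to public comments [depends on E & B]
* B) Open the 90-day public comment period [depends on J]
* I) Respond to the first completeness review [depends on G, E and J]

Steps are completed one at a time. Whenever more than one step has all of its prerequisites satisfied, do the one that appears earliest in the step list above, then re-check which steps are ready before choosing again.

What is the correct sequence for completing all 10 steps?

G, F, D, J, C, E, B, A, I, H

G and F have no prerequisites; G is listed earlier, so G is first.
Ready: F and J. F is listed earlier → F.
Ready: D and J. D is listed earlier → D.
J needed G, now all done → J.
Now C and B have their prerequisites met. C is listed earlier, so C next.
Now E and B have their prerequisites met. E is listed earlier, so E next.
Ready: B and I. B is listed earlier → B.
Ready: A and I. A is listed earlier → A.
That leaves I as the only ready step → I.
That leaves H as the only ready step → H.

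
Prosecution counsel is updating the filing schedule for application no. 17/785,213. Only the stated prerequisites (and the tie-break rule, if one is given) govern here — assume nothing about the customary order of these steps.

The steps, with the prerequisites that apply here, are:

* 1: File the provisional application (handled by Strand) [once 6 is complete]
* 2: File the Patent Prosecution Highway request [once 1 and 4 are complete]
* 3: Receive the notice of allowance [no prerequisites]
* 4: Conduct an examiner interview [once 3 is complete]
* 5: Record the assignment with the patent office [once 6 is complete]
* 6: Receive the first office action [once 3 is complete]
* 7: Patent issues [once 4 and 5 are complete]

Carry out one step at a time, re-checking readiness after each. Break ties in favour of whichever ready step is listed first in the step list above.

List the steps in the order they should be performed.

3 is the only step with nothing outstanding, so it goes first.
Ready: 4 and 6. 4 is listed earlier → 4.
6 is the only step now ready → 6.
Now 1 and 5 have their prerequisites met. 1 is listed earlier, so 1 next.
Ready: 2 and 5. 2 is listed earlier → 2.
5 needed 6, now all done → 5.
That leaves 7 as the only ready step → 7.

3 → 4 → 6 → 1 → 2 → 5 → 7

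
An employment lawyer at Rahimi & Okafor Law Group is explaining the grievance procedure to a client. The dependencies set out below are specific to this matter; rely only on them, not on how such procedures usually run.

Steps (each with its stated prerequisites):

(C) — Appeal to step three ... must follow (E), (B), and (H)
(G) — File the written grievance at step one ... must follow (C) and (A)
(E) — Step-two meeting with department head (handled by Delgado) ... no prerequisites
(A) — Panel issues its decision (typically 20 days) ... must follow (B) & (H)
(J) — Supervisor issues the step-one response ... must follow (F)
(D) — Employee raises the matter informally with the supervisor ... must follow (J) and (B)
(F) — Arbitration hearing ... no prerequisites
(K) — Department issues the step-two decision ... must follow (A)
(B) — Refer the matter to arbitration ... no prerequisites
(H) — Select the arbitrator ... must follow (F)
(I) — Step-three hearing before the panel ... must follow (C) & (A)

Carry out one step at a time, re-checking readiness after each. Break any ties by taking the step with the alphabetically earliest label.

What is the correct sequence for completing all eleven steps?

(B), (E), (F), (H), (A), (C), (G), (I), (J), (D), (K)

(B), (E) and (F) have no prerequisites; (B) has the earlier label, so (B) is first.
Ready: (E) and (F). (E) has the earlier label → (E).
That leaves (F) as the only ready step → (F).
Ready: (H) and (J). (H) has the earlier label → (H).
(A) and (C) now also ready, so the ready set is {(A), (C), (J)}; (A) has the earlier label → (A).
Ready: (C), (J) and (K). (C) has the earlier label → (C).
(G), (I), (J) and (K) are all available; (G) has the earlier label → (G).
(I), (J) and (K) are all available; (I) has the earlier label → (I).
(J) and (K) are both available; (J) has the earlier label → (J).
Ready: (D) and (K). (D) has the earlier label → (D).
(K) needed (A), now all done → (K).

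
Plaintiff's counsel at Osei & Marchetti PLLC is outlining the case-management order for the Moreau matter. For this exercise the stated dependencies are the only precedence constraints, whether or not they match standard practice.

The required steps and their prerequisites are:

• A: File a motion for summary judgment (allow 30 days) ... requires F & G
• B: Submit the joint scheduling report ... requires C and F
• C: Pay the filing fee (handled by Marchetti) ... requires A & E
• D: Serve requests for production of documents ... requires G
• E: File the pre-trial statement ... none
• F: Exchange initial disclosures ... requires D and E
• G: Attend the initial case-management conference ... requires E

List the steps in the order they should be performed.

E, G, D, F, A, C, B

Only E has no prerequisites, so it is first.
Next only G has its prerequisites met → G.
D needed G, now all done → D.
Next only F has its prerequisites met → F.
That leaves A as the only ready step → A.
C is the only step now ready → C.
B needed C and F, now all done → B.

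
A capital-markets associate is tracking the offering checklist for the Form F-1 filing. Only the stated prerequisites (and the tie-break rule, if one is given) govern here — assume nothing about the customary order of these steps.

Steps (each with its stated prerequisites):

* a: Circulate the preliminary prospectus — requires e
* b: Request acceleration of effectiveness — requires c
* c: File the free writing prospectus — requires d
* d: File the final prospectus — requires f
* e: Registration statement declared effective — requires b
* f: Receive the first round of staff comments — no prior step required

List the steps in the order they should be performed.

f is the only step with nothing outstanding, so it goes first.
d needed f, now all done → d.
c needed d, now all done → c.
b needed c, now all done → b.
That leaves e as the only ready step → e.
Next only a has its prerequisites met → a.

f → d → c → b → e → a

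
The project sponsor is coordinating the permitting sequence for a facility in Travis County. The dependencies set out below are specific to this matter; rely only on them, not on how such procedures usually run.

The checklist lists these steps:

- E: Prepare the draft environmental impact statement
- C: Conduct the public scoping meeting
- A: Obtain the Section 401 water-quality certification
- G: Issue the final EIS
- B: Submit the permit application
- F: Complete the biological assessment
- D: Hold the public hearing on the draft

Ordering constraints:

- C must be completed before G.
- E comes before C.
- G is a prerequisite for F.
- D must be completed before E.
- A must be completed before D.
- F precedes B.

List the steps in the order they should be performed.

A has no prerequisites → A first.
D needed A, now all done → D.
E needed D, now all done → E.
Next only C has its prerequisites met → C.
G is the only step now ready → G.
F is the only step now ready → F.
B is the only step now ready → B.

A D E C G F B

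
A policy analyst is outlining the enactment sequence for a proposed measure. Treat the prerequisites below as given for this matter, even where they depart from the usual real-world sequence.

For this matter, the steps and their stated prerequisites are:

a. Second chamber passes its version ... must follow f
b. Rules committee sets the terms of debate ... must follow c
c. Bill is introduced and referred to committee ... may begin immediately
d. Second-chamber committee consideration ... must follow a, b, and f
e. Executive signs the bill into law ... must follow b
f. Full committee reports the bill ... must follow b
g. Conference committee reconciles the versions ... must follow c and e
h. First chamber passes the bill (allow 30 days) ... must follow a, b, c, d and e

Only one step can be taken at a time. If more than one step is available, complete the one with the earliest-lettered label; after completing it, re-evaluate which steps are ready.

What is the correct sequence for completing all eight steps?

c is the only step with nothing outstanding, so it goes first.
Next only b has its prerequisites met → b.
Ready: e and f. e has the earlier label → e.
g now also ready, so the ready set is {f, g}; f has the earlier label → f.
Now a and g have their prerequisites met. a has the earlier label, so a next.
Ready: d and g. d has the earlier label → d.
h now also ready, so the ready set is {g, h}; g has the earlier label → g.
That leaves h as the only ready step → h.

c → b → e → f → a → d → g → h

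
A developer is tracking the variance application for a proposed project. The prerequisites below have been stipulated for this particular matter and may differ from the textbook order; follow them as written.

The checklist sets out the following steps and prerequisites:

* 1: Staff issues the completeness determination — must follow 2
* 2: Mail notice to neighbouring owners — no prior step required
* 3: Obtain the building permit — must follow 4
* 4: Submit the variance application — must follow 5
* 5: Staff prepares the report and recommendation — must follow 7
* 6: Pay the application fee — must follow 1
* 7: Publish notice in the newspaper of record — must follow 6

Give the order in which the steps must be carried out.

2, 1, 6, 7, 5, 4, 3

Only 2 has no prerequisites, so it is first.
Next only 1 has its prerequisites met → 1.
6 is the only step now ready → 6.
7 is the only step now ready → 7.
Next only 5 has its prerequisites met → 5.
4 needed 5, now all done → 4.
That leaves 3 as the only ready step → 3.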